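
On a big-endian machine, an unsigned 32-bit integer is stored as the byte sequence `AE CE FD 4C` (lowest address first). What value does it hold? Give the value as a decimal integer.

2932800844

In big-endian order the high byte comes first in memory.
The bytes are already most-significant first: 0xAECEFD4C.
0xAECEFD4C = 2932800844.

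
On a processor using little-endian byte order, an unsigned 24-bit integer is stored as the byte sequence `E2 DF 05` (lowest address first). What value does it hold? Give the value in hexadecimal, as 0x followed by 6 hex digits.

0x05DFE2

In little-endian order the low byte comes first in memory.
Reassemble most-significant byte first: 05 DF E2 → 0x05DFE2.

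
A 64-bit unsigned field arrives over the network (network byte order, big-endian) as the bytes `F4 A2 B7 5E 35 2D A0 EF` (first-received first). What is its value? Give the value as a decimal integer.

17627853506728534255

Big-endian stores the most-significant byte at the lowest address.
The bytes are already most-significant first: 0xF4A2B75E352DA0EF.
0xF4A2B75E352DA0EF = 17627853506728534255.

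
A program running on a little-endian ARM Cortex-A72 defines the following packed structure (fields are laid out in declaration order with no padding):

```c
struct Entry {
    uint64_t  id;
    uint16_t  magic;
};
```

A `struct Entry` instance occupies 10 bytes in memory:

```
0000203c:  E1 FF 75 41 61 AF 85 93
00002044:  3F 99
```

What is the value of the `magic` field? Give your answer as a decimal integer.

39231

`magic` follows `id` (8 bytes), so it starts at byte offset 8 and occupies 2 bytes.
Bytes at offsets 8..9: 3F 99.
Little-endian stores the least-significant byte at the lowest address.
Reassemble most-significant byte first: 99 3F → 0x993F.
0x993F = 39231.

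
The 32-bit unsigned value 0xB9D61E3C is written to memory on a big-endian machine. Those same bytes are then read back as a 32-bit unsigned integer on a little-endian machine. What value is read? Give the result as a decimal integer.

1008654009

Stored big-endian, the bytes at ascending addresses are B9 D6 1E 3C.
Read back as little-endian, the first byte is least significant, giving 0x3C1ED6B9.
0x3C1ED6B9 = 1008654009.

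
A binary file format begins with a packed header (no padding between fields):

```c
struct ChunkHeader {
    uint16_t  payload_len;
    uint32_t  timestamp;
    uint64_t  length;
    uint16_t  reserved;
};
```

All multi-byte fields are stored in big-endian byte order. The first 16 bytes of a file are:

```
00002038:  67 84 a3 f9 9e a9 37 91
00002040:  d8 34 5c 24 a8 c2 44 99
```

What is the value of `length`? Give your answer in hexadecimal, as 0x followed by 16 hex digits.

`length` follows `payload_len` (2 B), `timestamp` (4 B), so it starts at offset 2 + 4 = 6 and occupies 8 bytes.
Bytes at offsets 6..13: 37 91 D8 34 5C 24 A8 C2.
Big-endian: lowest address holds the most-significant byte.
The bytes are already most-significant first: 0x3791D8345C24A8C2.

0x3791D8345C24A8C2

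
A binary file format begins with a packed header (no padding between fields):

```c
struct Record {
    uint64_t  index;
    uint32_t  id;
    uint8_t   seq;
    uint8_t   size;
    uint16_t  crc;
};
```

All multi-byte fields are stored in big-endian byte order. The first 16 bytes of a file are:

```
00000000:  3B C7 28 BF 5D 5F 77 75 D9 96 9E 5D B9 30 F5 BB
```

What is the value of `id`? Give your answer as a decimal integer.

3650526813

`id` follows `index` (8 bytes), so it starts at byte offset 8 and occupies 4 bytes.
Bytes at offsets 8..11: D9 96 9E 5D.
In big-endian order the high byte comes first in memory.
The bytes are already most-significant first: 0xD9969E5D.
0xD9969E5D = 3650526813.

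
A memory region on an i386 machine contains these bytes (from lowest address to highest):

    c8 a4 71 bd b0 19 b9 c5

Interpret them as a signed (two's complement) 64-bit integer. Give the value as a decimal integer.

-4199296930662996792

Little-endian stores the least-significant byte at the lowest address.
Reassemble most-significant byte first: C5 B9 19 B0 BD 71 A4 C8 → 0xC5B919B0BD71A4C8.
Top bit is set, so as a signed 64-bit value this is 0xC5B919B0BD71A4C8 − 2^64 = -4199296930662996792.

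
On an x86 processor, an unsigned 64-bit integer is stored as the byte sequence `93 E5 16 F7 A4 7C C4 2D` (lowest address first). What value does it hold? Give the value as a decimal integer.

Little-endian: lowest address holds the least-significant byte.
Reassemble most-significant byte first: 2D C4 7C A4 F7 16 E5 93 → 0x2DC47CA4F716E593.
0x2DC47CA4F716E593 = 3297897875103999379.

3297897875103999379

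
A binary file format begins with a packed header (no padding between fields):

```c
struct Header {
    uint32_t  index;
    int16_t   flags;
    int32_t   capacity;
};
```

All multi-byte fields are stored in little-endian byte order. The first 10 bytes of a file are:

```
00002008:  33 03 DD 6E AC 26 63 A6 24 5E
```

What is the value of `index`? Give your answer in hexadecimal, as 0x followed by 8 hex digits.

`index` is the first field, at byte offset 0, occupying 4 bytes.
Bytes at offsets 0..3: 33 03 DD 6E.
Little-endian: lowest address holds the least-significant byte.
Reassemble most-significant byte first: 6E DD 03 33 → 0x6EDD0333.

0x6EDD0333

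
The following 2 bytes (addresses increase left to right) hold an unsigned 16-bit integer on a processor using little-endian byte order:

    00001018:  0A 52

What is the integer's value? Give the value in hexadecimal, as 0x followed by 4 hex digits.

Little-endian stores the least-significant byte at the lowest address.
Reassemble most-significant byte first: 52 0A → 0x520A.

0x520A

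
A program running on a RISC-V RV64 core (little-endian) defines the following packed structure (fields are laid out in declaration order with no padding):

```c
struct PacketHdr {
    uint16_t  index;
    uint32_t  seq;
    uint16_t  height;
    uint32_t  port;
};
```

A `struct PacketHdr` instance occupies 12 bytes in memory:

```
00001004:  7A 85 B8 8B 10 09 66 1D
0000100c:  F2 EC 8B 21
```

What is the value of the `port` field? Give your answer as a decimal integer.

562818290

`port` follows `index` (2 B), `seq` (4 B), `height` (2 B), so it starts at offset 2 + 4 + 2 = 8 and occupies 4 bytes.
Bytes at offsets 8..11: F2 EC 8B 21.
Little-endian stores the least-significant byte at the lowest address.
Reassemble most-significant byte first: 21 8B EC F2 → 0x218BECF2.
0x218BECF2 = 562818290.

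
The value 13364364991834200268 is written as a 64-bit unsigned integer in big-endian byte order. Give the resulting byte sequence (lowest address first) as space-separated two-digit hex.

13364364991834200268 in hexadecimal, padded to 64 bits, is 0xB977C32712F198CC.
Split into bytes (most-significant first): B9 77 C3 27 12 F1 98 CC.
In big-endian order the high byte comes first in memory.
So the memory order matches the most-significant-first order: B9 77 C3 27 12 F1 98 CC.

B9 77 C3 27 12 F1 98 CC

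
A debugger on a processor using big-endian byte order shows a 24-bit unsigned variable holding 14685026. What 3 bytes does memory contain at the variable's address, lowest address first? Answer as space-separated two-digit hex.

E0 13 62

14685026 in hexadecimal, padded to 24 bits, is 0xE01362.
Split into bytes (most-significant first): E0 13 62.
In big-endian order the high byte comes first in memory.
So the memory order matches the most-significant-first order: E0 13 62.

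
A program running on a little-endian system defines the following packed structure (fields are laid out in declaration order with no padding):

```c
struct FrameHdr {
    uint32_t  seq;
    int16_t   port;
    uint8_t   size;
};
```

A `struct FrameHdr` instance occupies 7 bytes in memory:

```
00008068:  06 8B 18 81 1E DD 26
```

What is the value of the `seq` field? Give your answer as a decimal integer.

2165869318

`seq` is the first field, at byte offset 0, occupying 4 bytes.
Bytes at offsets 0..3: 06 8B 18 81.
In little-endian order the low byte comes first in memory.
Reassemble most-significant byte first: 81 18 8B 06 → 0x81188B06.
0x81188B06 = 2165869318.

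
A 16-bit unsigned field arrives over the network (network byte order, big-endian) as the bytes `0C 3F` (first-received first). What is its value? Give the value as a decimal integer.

Big-endian stores the most-significant byte at the lowest address.
The bytes are already most-significant first: 0x0C3F.
0x0C3F = 3135.

3135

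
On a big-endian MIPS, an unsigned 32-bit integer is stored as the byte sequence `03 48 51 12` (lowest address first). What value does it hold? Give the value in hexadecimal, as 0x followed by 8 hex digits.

0x03485112

Big-endian: lowest address holds the most-significant byte.
The bytes are already most-significant first: 0x03485112.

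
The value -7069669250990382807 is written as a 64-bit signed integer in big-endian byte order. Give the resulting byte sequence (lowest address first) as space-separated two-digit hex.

Two's complement of -7069669250990382807 in 64 bits: 7069669250990382807 = 0x621C82BA20C89ED7; invert → 0x9DE37D45DF376128; add 1 → 0x9DE37D45DF376129.
Split into bytes (most-significant first): 9D E3 7D 45 DF 37 61 29.
Big-endian stores the most-significant byte at the lowest address.
So the memory order matches the most-significant-first order: 9D E3 7D 45 DF 37 61 29.

9D E3 7D 45 DF 37 61 29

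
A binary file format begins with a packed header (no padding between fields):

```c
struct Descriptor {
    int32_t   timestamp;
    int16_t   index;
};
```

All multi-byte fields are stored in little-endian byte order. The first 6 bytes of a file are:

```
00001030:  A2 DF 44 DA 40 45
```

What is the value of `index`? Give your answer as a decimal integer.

`index` follows `timestamp` (4 bytes), so it starts at byte offset 4 and occupies 2 bytes.
Bytes at offsets 4..5: 40 45.
Little-endian stores the least-significant byte at the lowest address.
Reassemble most-significant byte first: 45 40 → 0x4540.
0x4540 = 17728.

17728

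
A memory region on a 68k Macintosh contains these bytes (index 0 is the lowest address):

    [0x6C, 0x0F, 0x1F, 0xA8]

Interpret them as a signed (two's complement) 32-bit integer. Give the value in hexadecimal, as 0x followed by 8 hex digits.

Big-endian stores the most-significant byte at the lowest address.
The bytes are already most-significant first: 0x6C0F1FA8.

0x6C0F1FA8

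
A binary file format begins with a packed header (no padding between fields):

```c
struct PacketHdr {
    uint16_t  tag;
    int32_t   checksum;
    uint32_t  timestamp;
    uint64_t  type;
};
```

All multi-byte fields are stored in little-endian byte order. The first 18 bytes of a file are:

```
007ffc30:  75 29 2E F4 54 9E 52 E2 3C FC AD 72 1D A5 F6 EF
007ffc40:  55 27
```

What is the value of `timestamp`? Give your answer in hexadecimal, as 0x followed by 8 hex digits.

`timestamp` follows `tag` (2 B), `checksum` (4 B), so it starts at offset 2 + 4 = 6 and occupies 4 bytes.
Bytes at offsets 6..9: 52 E2 3C FC.
In little-endian order the low byte comes first in memory.
Reassemble most-significant byte first: FC 3C E2 52 → 0xFC3CE252.

0xFC3CE252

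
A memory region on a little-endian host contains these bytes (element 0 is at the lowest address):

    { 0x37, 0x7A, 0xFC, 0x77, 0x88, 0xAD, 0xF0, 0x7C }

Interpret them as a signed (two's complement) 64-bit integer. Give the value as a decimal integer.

9002886456753814071

Little-endian stores the least-significant byte at the lowest address.
Reassemble most-significant byte first: 7C F0 AD 88 77 FC 7A 37 → 0x7CF0AD8877FC7A37.
0x7CF0AD8877FC7A37 = 9002886456753814071.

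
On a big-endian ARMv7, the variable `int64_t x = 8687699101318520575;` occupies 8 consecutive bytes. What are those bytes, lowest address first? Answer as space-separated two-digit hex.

8687699101318520575 in hexadecimal, padded to 64 bits, is 0x7890E84DA1921EFF.
Split into bytes (most-significant first): 78 90 E8 4D A1 92 1E FF.
Big-endian: lowest address holds the most-significant byte.
So the memory order matches the most-significant-first order: 78 90 E8 4D A1 92 1E FF.

78 90 E8 4D A1 92 1E FF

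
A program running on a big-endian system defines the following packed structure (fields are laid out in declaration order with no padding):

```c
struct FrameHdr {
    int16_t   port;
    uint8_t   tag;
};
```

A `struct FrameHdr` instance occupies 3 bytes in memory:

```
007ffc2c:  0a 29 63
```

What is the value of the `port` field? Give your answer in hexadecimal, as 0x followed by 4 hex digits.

0x0A29

`port` is the first field, at byte offset 0, occupying 2 bytes.
Bytes at offsets 0..1: 0A 29.
In big-endian order the high byte comes first in memory.
The bytes are already most-significant first: 0x0A29.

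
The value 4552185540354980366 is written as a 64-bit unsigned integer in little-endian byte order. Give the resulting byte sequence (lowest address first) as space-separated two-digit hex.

4552185540354980366 in hexadecimal, padded to 64 bits, is 0x3F2C9CA164873A0E.
Split into bytes (most-significant first): 3F 2C 9C A1 64 87 3A 0E.
In little-endian order the low byte comes first in memory.
So at ascending addresses the bytes are 0E 3A 87 64 A1 9C 2C 3F.

0E 3A 87 64 A1 9C 2C 3F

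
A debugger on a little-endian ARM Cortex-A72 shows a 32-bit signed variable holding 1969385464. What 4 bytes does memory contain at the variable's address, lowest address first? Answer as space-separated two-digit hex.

1969385464 in hexadecimal, padded to 32 bits, is 0x75626FF8.
Split into bytes (most-significant first): 75 62 6F F8.
Little-endian stores the least-significant byte at the lowest address.
So at ascending addresses the bytes are F8 6F 62 75.

F8 6F 62 75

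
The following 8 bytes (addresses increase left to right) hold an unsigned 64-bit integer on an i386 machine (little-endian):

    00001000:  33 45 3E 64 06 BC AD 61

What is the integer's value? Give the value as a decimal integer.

7038488528287581491

Little-endian stores the least-significant byte at the lowest address.
Reassemble most-significant byte first: 61 AD BC 06 64 3E 45 33 → 0x61ADBC06643E4533.
0x61ADBC06643E4533 = 7038488528287581491.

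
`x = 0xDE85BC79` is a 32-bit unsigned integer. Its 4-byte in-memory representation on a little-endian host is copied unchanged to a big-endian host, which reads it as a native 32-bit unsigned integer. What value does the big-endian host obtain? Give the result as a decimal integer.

2042398174

Stored little-endian, the bytes at ascending addresses are 79 BC 85 DE.
Read back as big-endian, the last byte is least significant, giving 0x79BC85DE.
0x79BC85DE = 2042398174.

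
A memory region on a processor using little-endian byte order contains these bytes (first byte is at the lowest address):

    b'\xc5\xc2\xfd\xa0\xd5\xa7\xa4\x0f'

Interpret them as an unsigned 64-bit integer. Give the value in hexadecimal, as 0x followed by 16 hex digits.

0x0FA4A7D5A0FDC2C5

Little-endian stores the least-significant byte at the lowest address.
Reassemble most-significant byte first: 0F A4 A7 D5 A0 FD C2 C5 → 0x0FA4A7D5A0FDC2C5.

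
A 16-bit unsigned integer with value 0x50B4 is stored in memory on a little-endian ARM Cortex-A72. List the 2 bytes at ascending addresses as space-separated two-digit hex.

Split into bytes (most-significant first): 50 B4.
In little-endian order the low byte comes first in memory.
So at ascending addresses the bytes are B4 50.

B4 50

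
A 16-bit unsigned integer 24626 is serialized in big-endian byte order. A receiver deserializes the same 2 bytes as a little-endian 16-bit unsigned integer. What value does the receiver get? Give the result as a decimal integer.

24626 in 16-bit hexadecimal is 0x6032.
Stored big-endian, the bytes at ascending addresses are 60 32.
Read back as little-endian, the first byte is least significant, giving 0x3260.
0x3260 = 12896.

12896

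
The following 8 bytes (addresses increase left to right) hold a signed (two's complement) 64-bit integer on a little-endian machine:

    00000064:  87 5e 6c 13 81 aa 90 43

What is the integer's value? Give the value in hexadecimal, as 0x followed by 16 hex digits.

0x4390AA81136C5E87

Little-endian: lowest address holds the least-significant byte.
Reassemble most-significant byte first: 43 90 AA 81 13 6C 5E 87 → 0x4390AA81136C5E87.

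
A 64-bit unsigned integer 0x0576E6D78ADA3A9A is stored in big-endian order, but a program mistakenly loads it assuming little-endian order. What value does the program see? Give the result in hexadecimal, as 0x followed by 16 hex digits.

Stored big-endian, the bytes at ascending addresses are 05 76 E6 D7 8A DA 3A 9A.
Read back as little-endian, the first byte is least significant, giving 0x9A3ADA8AD7E67605.

0x9A3ADA8AD7E67605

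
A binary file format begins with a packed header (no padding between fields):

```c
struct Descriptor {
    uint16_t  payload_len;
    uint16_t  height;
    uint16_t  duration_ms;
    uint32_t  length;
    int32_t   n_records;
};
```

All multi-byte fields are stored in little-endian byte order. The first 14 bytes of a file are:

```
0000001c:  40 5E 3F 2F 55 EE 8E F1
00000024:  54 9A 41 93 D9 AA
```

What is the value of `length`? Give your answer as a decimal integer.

2589258126

`length` follows `payload_len` (2 B), `height` (2 B), `duration_ms` (2 B), so it starts at offset 2 + 2 + 2 = 6 and occupies 4 bytes.
Bytes at offsets 6..9: 8E F1 54 9A.
In little-endian order the low byte comes first in memory.
Reassemble most-significant byte first: 9A 54 F1 8E → 0x9A54F18E.
0x9A54F18E = 2589258126.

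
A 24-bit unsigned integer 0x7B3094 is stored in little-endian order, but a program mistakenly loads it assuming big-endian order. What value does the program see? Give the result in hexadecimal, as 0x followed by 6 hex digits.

Stored little-endian, the bytes at ascending addresses are 94 30 7B.
Read back as big-endian, the last byte is least significant, giving 0x94307B.

0x94307B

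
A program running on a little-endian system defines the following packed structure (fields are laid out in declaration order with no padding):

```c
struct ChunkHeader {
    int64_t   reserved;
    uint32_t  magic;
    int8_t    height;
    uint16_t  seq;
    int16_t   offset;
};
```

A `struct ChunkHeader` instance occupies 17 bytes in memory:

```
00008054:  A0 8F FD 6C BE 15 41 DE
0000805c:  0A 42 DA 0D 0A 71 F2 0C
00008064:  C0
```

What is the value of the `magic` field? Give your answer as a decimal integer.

`magic` follows `reserved` (8 bytes), so it starts at byte offset 8 and occupies 4 bytes.
Bytes at offsets 8..11: 0A 42 DA 0D.
Little-endian stores the least-significant byte at the lowest address.
Reassemble most-significant byte first: 0D DA 42 0A → 0x0DDA420A.
0x0DDA420A = 232407562.

232407562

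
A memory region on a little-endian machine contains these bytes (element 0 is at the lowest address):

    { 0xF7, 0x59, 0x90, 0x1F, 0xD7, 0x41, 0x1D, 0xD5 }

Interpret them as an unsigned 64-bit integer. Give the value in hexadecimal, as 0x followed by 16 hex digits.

In little-endian order the low byte comes first in memory.
Reassemble most-significant byte first: D5 1D 41 D7 1F 90 59 F7 → 0xD51D41D71F9059F7.

0xD51D41D71F9059F7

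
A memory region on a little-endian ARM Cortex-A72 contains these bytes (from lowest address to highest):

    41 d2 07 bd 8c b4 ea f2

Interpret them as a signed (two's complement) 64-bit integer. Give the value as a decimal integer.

-942742655420870079

Little-endian: lowest address holds the least-significant byte.
Reassemble most-significant byte first: F2 EA B4 8C BD 07 D2 41 → 0xF2EAB48CBD07D241.
Top bit is set, so as a signed 64-bit value this is 0xF2EAB48CBD07D241 − 2^64 = -942742655420870079.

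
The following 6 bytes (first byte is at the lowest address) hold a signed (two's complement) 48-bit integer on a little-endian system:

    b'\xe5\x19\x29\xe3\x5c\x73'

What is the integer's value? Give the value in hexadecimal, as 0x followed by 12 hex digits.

Little-endian: lowest address holds the least-significant byte.
Reassemble most-significant byte first: 73 5C E3 29 19 E5 → 0x735CE32919E5.

0x735CE32919E5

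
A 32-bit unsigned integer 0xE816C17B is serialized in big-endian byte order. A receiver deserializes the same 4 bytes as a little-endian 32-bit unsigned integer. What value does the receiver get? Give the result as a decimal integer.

Stored big-endian, the bytes at ascending addresses are E8 16 C1 7B.
Read back as little-endian, the first byte is least significant, giving 0x7BC116E8.
0x7BC116E8 = 2076251880.

2076251880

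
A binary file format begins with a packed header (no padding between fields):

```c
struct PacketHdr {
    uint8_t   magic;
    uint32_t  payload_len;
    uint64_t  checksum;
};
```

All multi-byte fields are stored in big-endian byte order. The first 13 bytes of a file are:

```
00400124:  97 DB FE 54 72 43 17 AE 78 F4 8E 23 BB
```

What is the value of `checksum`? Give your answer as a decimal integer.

`checksum` follows `magic` (1 B), `payload_len` (4 B), so it starts at offset 1 + 4 = 5 and occupies 8 bytes.
Bytes at offsets 5..12: 43 17 AE 78 F4 8E 23 BB.
In big-endian order the high byte comes first in memory.
The bytes are already most-significant first: 0x4317AE78F48E23BB.
0x4317AE78F48E23BB = 4834524559527781307.

4834524559527781307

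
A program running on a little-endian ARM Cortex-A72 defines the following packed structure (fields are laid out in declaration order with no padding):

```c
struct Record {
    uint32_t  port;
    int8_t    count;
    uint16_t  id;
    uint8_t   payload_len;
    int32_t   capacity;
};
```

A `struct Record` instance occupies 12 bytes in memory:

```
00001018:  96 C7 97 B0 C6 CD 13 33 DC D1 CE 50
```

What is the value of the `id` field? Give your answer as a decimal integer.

`id` follows `port` (4 B), `count` (1 B), so it starts at offset 4 + 1 = 5 and occupies 2 bytes.
Bytes at offsets 5..6: CD 13.
Little-endian: lowest address holds the least-significant byte.
Reassemble most-significant byte first: 13 CD → 0x13CD.
0x13CD = 5069.

5069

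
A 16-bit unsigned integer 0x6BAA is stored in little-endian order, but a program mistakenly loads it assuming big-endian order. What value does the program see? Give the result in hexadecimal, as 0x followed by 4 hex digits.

0xAA6B

Stored little-endian, the bytes at ascending addresses are AA 6B.
Read back as big-endian, the last byte is least significant, giving 0xAA6B.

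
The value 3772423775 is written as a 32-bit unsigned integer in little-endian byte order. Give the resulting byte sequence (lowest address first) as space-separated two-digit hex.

5F 9E DA E0

3772423775 in hexadecimal, padded to 32 bits, is 0xE0DA9E5F.
Split into bytes (most-significant first): E0 DA 9E 5F.
Little-endian: lowest address holds the least-significant byte.
So at ascending addresses the bytes are 5F 9E DA E0.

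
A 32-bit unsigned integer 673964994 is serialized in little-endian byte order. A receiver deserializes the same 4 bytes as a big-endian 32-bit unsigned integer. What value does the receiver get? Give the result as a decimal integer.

3269667624

673964994 in 32-bit hexadecimal is 0x282BE3C2.
Stored little-endian, the bytes at ascending addresses are C2 E3 2B 28.
Read back as big-endian, the last byte is least significant, giving 0xC2E32B28.
0xC2E32B28 = 3269667624.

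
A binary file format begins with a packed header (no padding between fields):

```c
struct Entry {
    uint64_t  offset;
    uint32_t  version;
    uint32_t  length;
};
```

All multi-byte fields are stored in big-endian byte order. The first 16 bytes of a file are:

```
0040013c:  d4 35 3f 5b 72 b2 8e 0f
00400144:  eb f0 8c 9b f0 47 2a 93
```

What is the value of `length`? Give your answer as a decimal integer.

`length` follows `offset` (8 B), `version` (4 B), so it starts at offset 8 + 4 = 12 and occupies 4 bytes.
Bytes at offsets 12..15: F0 47 2A 93.
In big-endian order the high byte comes first in memory.
The bytes are already most-significant first: 0xF0472A93.
0xF0472A93 = 4031195795.

4031195795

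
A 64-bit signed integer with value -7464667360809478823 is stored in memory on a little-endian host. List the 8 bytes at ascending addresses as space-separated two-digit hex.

59 95 7F B8 95 2C 68 98

Two's complement of -7464667360809478823 in 64 bits: 7464667360809478823 = 0x6797D36A47806AA7; invert → 0x98682C95B87F9558; add 1 → 0x98682C95B87F9559.
Split into bytes (most-significant first): 98 68 2C 95 B8 7F 95 59.
Little-endian stores the least-significant byte at the lowest address.
So at ascending addresses the bytes are 59 95 7F B8 95 2C 68 98.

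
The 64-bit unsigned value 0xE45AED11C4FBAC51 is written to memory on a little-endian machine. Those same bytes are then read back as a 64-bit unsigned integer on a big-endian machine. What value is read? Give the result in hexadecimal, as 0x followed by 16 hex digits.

Stored little-endian, the bytes at ascending addresses are 51 AC FB C4 11 ED 5A E4.
Read back as big-endian, the last byte is least significant, giving 0x51ACFBC411ED5AE4.

0x51ACFBC411ED5AE4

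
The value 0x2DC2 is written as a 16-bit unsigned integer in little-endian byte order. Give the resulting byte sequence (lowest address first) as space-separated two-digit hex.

Split into bytes (most-significant first): 2D C2.
Little-endian stores the least-significant byte at the lowest address.
So at ascending addresses the bytes are C2 2D.

C2 2D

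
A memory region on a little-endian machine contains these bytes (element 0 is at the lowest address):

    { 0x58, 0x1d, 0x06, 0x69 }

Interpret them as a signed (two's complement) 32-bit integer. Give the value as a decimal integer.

1762008408

Little-endian: lowest address holds the least-significant byte.
Reassemble most-significant byte first: 69 06 1D 58 → 0x69061D58.
0x69061D58 = 1762008408.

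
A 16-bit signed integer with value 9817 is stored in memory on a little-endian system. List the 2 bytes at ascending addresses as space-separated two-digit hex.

59 26

9817 in hexadecimal, padded to 16 bits, is 0x2659.
Split into bytes (most-significant first): 26 59.
Little-endian stores the least-significant byte at the lowest address.
So at ascending addresses the bytes are 59 26.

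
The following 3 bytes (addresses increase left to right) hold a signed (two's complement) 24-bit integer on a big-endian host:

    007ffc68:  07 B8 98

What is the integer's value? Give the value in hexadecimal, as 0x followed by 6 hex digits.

In big-endian order the high byte comes first in memory.
The bytes are already most-significant first: 0x07B898.

0x07B898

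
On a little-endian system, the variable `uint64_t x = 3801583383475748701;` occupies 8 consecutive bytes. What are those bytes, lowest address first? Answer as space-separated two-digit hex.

5D 7F 19 14 F2 EF C1 34

3801583383475748701 in hexadecimal, padded to 64 bits, is 0x34C1EFF214197F5D.
Split into bytes (most-significant first): 34 C1 EF F2 14 19 7F 5D.
In little-endian order the low byte comes first in memory.
So at ascending addresses the bytes are 5D 7F 19 14 F2 EF C1 34.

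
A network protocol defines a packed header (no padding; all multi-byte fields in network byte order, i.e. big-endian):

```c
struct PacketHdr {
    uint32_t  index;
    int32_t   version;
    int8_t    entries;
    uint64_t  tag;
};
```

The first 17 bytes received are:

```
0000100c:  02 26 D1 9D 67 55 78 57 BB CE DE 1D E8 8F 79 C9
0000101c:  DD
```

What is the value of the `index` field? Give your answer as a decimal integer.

36098461

`index` is the first field, at byte offset 0, occupying 4 bytes.
Bytes at offsets 0..3: 02 26 D1 9D.
Big-endian stores the most-significant byte at the lowest address.
The bytes are already most-significant first: 0x0226D19D.
0x0226D19D = 36098461.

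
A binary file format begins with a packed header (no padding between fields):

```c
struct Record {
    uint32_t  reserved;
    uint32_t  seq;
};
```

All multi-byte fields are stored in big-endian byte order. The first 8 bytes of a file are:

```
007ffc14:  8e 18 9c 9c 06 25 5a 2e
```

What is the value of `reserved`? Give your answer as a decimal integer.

2383977628

`reserved` is the first field, at byte offset 0, occupying 4 bytes.
Bytes at offsets 0..3: 8E 18 9C 9C.
Big-endian: lowest address holds the most-significant byte.
The bytes are already most-significant first: 0x8E189C9C.
0x8E189C9C = 2383977628.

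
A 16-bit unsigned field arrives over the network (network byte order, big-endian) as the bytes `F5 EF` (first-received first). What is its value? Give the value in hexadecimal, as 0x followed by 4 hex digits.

Big-endian: lowest address holds the most-significant byte.
The bytes are already most-significant first: 0xF5EF.

0xF5EF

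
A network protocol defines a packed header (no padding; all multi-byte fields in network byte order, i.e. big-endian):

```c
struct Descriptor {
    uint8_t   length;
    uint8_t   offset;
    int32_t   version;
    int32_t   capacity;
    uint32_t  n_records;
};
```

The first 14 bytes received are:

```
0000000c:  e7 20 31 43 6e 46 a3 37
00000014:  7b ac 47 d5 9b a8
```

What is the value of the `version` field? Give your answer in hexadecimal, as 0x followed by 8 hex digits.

`version` follows `length` (1 B), `offset` (1 B), so it starts at offset 1 + 1 = 2 and occupies 4 bytes.
Bytes at offsets 2..5: 31 43 6E 46.
In big-endian order the high byte comes first in memory.
The bytes are already most-significant first: 0x31436E46.

0x31436E46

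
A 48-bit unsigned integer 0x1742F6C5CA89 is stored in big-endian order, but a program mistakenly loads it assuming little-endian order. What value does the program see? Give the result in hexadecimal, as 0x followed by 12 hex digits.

0x89CAC5F64217

Stored big-endian, the bytes at ascending addresses are 17 42 F6 C5 CA 89.
Read back as little-endian, the first byte is least significant, giving 0x89CAC5F64217.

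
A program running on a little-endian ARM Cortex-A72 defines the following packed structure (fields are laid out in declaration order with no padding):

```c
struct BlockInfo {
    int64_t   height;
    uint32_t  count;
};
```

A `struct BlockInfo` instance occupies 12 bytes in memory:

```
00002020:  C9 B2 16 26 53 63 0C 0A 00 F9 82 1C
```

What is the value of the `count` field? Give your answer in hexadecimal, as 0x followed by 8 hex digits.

0x1C82F900

`count` follows `height` (8 bytes), so it starts at byte offset 8 and occupies 4 bytes.
Bytes at offsets 8..11: 00 F9 82 1C.
Little-endian: lowest address holds the least-significant byte.
Reassemble most-significant byte first: 1C 82 F9 00 → 0x1C82F900.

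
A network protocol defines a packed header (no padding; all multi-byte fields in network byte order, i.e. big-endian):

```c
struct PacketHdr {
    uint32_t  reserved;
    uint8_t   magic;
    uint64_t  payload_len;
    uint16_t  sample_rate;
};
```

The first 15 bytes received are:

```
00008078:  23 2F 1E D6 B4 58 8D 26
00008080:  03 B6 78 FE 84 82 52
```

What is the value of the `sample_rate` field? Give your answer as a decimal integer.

33362

`sample_rate` follows `reserved` (4 B), `magic` (1 B), `payload_len` (8 B), so it starts at offset 4 + 1 + 8 = 13 and occupies 2 bytes.
Bytes at offsets 13..14: 82 52.
In big-endian order the high byte comes first in memory.
The bytes are already most-significant first: 0x8252.
0x8252 = 33362.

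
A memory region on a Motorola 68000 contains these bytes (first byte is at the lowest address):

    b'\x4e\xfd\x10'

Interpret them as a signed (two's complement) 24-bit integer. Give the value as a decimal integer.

5176592

Big-endian stores the most-significant byte at the lowest address.
The bytes are already most-significant first: 0x4EFD10.
0x4EFD10 = 5176592.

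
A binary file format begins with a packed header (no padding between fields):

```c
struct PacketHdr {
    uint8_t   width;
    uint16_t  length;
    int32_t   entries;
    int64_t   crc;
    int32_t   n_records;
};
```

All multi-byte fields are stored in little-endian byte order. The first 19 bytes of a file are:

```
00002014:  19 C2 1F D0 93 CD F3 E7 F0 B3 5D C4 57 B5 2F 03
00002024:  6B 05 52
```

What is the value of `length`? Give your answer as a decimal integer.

8130

`length` follows `width` (1 byte), so it starts at byte offset 1 and occupies 2 bytes.
Bytes at offsets 1..2: C2 1F.
In little-endian order the low byte comes first in memory.
Reassemble most-significant byte first: 1F C2 → 0x1FC2.
0x1FC2 = 8130.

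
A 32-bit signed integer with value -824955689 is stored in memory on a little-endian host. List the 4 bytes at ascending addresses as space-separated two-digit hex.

Two's complement of -824955689 in 32 bits: 824955689 = 0x312BD329; invert → 0xCED42CD6; add 1 → 0xCED42CD7.
Split into bytes (most-significant first): CE D4 2C D7.
In little-endian order the low byte comes first in memory.
So at ascending addresses the bytes are D7 2C D4 CE.

D7 2C D4 CE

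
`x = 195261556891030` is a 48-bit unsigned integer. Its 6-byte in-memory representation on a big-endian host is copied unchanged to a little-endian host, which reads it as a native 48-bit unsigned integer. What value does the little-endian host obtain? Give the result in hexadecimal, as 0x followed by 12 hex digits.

195261556891030 in 48-bit hexadecimal is 0xB196DFBC9D96.
Stored big-endian, the bytes at ascending addresses are B1 96 DF BC 9D 96.
Read back as little-endian, the first byte is least significant, giving 0x969DBCDF96B1.

0x969DBCDF96B1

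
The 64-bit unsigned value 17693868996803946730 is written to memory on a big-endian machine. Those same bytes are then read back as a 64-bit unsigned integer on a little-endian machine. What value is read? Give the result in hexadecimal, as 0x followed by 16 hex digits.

17693868996803946730 in 64-bit hexadecimal is 0xF58D401B40CBE8EA.
Stored big-endian, the bytes at ascending addresses are F5 8D 40 1B 40 CB E8 EA.
Read back as little-endian, the first byte is least significant, giving 0xEAE8CB401B408DF5.

0xEAE8CB401B408DF5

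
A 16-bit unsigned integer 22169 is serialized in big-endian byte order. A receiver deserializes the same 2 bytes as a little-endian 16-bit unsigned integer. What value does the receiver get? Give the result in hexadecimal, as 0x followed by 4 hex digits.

0x9956

22169 in 16-bit hexadecimal is 0x5699.
Stored big-endian, the bytes at ascending addresses are 56 99.
Read back as little-endian, the first byte is least significant, giving 0x9956.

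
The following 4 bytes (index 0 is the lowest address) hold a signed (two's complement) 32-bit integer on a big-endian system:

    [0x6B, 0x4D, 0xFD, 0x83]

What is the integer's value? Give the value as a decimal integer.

1800273283

Big-endian: lowest address holds the most-significant byte.
The bytes are already most-significant first: 0x6B4DFD83.
0x6B4DFD83 = 1800273283.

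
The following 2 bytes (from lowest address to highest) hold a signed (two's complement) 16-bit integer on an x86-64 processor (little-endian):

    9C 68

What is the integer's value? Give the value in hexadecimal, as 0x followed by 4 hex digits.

0x689C

Little-endian: lowest address holds the least-significant byte.
Reassemble most-significant byte first: 68 9C → 0x689C.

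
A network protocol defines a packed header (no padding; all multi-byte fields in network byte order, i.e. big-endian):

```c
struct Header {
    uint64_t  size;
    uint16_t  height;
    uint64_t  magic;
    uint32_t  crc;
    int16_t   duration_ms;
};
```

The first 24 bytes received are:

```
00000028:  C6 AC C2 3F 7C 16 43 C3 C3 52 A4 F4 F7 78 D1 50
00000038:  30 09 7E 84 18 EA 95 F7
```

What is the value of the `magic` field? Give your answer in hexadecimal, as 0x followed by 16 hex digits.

0xA4F4F778D1503009

`magic` follows `size` (8 B), `height` (2 B), so it starts at offset 8 + 2 = 10 and occupies 8 bytes.
Bytes at offsets 10..17: A4 F4 F7 78 D1 50 30 09.
In big-endian order the high byte comes first in memory.
The bytes are already most-significant first: 0xA4F4F778D1503009.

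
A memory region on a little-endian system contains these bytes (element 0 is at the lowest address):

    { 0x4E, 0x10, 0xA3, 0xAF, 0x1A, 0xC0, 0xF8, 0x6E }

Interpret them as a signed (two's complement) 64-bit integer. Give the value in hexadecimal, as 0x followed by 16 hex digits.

Little-endian stores the least-significant byte at the lowest address.
Reassemble most-significant byte first: 6E F8 C0 1A AF A3 10 4E → 0x6EF8C01AAFA3104E.

0x6EF8C01AAFA3104E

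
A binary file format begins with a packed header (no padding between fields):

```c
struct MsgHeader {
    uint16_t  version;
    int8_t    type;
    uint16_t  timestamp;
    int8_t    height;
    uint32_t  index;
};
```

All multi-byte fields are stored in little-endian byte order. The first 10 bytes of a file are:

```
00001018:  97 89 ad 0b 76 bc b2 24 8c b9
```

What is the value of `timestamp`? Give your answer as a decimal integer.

30219

`timestamp` follows `version` (2 B), `type` (1 B), so it starts at offset 2 + 1 = 3 and occupies 2 bytes.
Bytes at offsets 3..4: 0B 76.
In little-endian order the low byte comes first in memory.
Reassemble most-significant byte first: 76 0B → 0x760B.
0x760B = 30219.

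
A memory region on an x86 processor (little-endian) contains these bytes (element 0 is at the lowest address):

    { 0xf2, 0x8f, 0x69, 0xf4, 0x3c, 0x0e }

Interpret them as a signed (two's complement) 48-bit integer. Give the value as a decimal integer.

Little-endian stores the least-significant byte at the lowest address.
Reassemble most-significant byte first: 0E 3C F4 69 8F F2 → 0x0E3CF4698FF2.
0x0E3CF4698FF2 = 15654961385458.

15654961385458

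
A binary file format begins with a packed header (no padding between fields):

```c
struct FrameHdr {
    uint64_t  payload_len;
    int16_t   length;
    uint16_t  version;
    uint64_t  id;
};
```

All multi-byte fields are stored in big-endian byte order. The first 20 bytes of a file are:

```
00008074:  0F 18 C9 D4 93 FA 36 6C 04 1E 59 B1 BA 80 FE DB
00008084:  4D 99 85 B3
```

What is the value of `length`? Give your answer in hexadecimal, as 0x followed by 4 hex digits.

`length` follows `payload_len` (8 bytes), so it starts at byte offset 8 and occupies 2 bytes.
Bytes at offsets 8..9: 04 1E.
In big-endian order the high byte comes first in memory.
The bytes are already most-significant first: 0x041E.

0x041E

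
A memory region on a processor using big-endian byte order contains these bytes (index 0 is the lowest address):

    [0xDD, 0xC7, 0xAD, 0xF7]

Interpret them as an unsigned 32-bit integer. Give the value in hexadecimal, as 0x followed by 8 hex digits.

Big-endian: lowest address holds the most-significant byte.
The bytes are already most-significant first: 0xDDC7ADF7.

0xDDC7ADF7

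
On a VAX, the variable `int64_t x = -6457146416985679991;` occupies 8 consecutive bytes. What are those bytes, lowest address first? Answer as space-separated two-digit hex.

Two's complement of -6457146416985679991 in 64 bits: 6457146416985679991 = 0x599C64746F1E2877; invert → 0xA6639B8B90E1D788; add 1 → 0xA6639B8B90E1D789.
Split into bytes (most-significant first): A6 63 9B 8B 90 E1 D7 89.
Little-endian stores the least-significant byte at the lowest address.
So at ascending addresses the bytes are 89 D7 E1 90 8B 9B 63 A6.

89 D7 E1 90 8B 9B 63 A6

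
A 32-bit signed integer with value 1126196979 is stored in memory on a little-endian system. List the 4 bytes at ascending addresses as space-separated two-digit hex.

1126196979 in hexadecimal, padded to 32 bits, is 0x432066F3.
Split into bytes (most-significant first): 43 20 66 F3.
Little-endian stores the least-significant byte at the lowest address.
So at ascending addresses the bytes are F3 66 20 43.

F3 66 20 43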